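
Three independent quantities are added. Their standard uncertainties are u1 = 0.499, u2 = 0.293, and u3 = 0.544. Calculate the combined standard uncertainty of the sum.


For a sum of independent quantities, uc = sqrt(u1^2 + u2^2 + u3^2).
uc = sqrt(0.499^2 + 0.293^2 + 0.544^2)
uc = sqrt(0.249001 + 0.085849 + 0.295936)
uc = 0.7942

0.7942


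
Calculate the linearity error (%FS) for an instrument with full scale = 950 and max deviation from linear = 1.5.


Linearity error = (max deviation / full scale) * 100%.
Linearity = (1.5 / 950) * 100
Linearity = 0.158 %FS

0.158 %FS


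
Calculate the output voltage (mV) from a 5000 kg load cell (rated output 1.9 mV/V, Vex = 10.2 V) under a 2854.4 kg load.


Vout = rated_output * Vex * (load / capacity).
Vout = 1.9 * 10.2 * (2854.4 / 5000)
Vout = 1.9 * 10.2 * 0.57088
Vout = 11.064 mV

11.064 mV


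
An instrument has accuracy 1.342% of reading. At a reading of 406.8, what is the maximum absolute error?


Absolute error = (accuracy% / 100) * reading.
Error = (1.342 / 100) * 406.8
Error = 0.01342 * 406.8
Error = 5.4593

5.4593


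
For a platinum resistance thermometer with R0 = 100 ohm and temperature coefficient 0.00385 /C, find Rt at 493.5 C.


The RTD equation: Rt = R0 * (1 + alpha * T).
Rt = 100 * (1 + 0.00385 * 493.5)
Rt = 100 * (1 + 1.899975)
Rt = 100 * 2.899975
Rt = 289.998 ohm

289.998 ohm


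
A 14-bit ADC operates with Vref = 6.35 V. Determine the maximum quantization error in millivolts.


The maximum quantization error is +/- LSB/2.
LSB = Vref / 2^n = 6.35 / 16384 = 0.00038757 V
Max error = LSB / 2 = 0.00038757 / 2 = 0.00019379 V
Max error = 0.1938 mV

0.1938 mV


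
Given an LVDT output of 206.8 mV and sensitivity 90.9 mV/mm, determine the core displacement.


Displacement = Vout / sensitivity.
d = 206.8 / 90.9
d = 2.275 mm

2.275 mm


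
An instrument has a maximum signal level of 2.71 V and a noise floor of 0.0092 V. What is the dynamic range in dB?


Dynamic range = 20 * log10(Vmax / Vnoise).
DR = 20 * log10(2.71 / 0.0092)
DR = 20 * log10(294.57)
DR = 49.38 dB

49.38 dB


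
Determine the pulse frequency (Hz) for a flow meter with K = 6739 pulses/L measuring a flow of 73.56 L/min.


Frequency = K * Q / 60 (converting L/min to L/s).
f = 6739 * 73.56 / 60
f = 495720.84 / 60
f = 8262.01 Hz

8262.01 Hz


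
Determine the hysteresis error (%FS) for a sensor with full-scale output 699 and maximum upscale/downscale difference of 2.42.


Hysteresis = (max difference / full scale) * 100%.
H = (2.42 / 699) * 100
H = 0.346 %FS

0.346 %FS


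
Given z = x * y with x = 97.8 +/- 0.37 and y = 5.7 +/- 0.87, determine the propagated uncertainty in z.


For a product z = x*y, the relative uncertainty is:
uz/z = sqrt((ux/x)^2 + (uy/y)^2)
Relative uncertainties: ux/x = 0.37/97.8 = 0.003783
uy/y = 0.87/5.7 = 0.152632
z = 97.8 * 5.7 = 557.5
uz = 557.5 * sqrt(0.003783^2 + 0.152632^2) = 85.112

85.112


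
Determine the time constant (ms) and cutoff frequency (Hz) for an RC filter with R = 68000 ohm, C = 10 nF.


Time constant: tau = R * C.
tau = 68000 * 1.00e-08 = 0.00068 s
tau = 0.68 ms
Cutoff frequency: fc = 1 / (2*pi*R*C).
fc = 1 / (2*pi*0.00068) = 234.05 Hz

tau = 0.68 ms, fc = 234.05 Hz


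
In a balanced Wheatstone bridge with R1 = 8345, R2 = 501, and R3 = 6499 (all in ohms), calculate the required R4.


At balance: R1*R4 = R2*R3, so R4 = R2*R3/R1.
R4 = 501 * 6499 / 8345
R4 = 3255999 / 8345
R4 = 390.17 ohm

390.17 ohm


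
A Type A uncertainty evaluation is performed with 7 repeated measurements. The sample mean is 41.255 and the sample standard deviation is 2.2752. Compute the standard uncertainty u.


The standard uncertainty for Type A evaluation is u = s / sqrt(n).
u = 2.2752 / sqrt(7)
u = 2.2752 / 2.6458
u = 0.8599

0.8599


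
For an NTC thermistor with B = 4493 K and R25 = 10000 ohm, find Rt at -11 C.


NTC thermistor equation: Rt = R25 * exp(B * (1/T - 1/T25)).
T in Kelvin: 262.15 K, T25 = 298.15 K
1/T - 1/T25 = 1/262.15 - 1/298.15 = 0.00046059
B * (1/T - 1/T25) = 4493 * 0.00046059 = 2.0694
Rt = 10000 * exp(2.0694) = 79204.4 ohm

79204.4 ohm


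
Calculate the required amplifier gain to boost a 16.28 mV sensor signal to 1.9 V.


Gain = Vout / Vin (converting to same units).
G = 1.9 V / 16.28 mV
G = 1900.0 mV / 16.28 mV
G = 116.71

116.71


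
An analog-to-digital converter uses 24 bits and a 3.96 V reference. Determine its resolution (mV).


The resolution (LSB) of an ADC is Vref / 2^n.
LSB = 3.96 / 2^24
LSB = 3.96 / 16777216
LSB = 2.4e-07 V = 0.00023603 mV

0.00023603 mV


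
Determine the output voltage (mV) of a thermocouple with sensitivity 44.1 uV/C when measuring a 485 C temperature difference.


The thermocouple output V = sensitivity * dT.
V = 44.1 uV/C * 485 C
V = 21388.5 uV
V = 21.389 mV

21.389 mV


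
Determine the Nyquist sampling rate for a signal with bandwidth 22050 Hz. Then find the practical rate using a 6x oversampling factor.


By Nyquist theorem, fs_min = 2 * fmax.
fs_min = 2 * 22050 = 44100 Hz
Practical rate = 6 * fs_min = 6 * 44100 = 264600 Hz

fs_min = 44100 Hz, fs_practical = 264600 Hz


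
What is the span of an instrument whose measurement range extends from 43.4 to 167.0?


Span = upper range - lower range.
Span = 167.0 - (43.4)
Span = 123.6

123.6


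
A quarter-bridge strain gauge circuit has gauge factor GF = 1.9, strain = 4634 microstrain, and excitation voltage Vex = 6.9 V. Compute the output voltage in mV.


Quarter bridge output: Vout = (GF * epsilon * Vex) / 4.
Vout = (1.9 * 4634e-6 * 6.9) / 4
Vout = 0.06075174 / 4 V
Vout = 0.01518793 V = 15.1879 mV

15.1879 mV


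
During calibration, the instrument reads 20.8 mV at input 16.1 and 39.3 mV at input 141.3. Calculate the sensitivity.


Sensitivity = (y2 - y1) / (x2 - x1).
S = (39.3 - 20.8) / (141.3 - 16.1)
S = 18.5 / 125.2
S = 0.1478 mV/unit

0.1478 mV/unit


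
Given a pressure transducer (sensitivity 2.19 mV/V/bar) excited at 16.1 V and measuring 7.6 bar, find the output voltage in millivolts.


Output = sensitivity * Vex * P.
Vout = 2.19 * 16.1 * 7.6
Vout = 35.259 * 7.6
Vout = 267.97 mV

267.97 mV


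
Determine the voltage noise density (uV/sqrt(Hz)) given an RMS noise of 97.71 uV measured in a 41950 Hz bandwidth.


Noise spectral density = Vrms / sqrt(BW).
NSD = 97.71 / sqrt(41950)
NSD = 97.71 / 204.817
NSD = 0.4771 uV/sqrt(Hz)

0.4771 uV/sqrt(Hz)


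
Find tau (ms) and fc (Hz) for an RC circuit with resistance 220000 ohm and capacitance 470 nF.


Time constant: tau = R * C.
tau = 220000 * 4.70e-07 = 0.1034 s
tau = 103.4 ms
Cutoff frequency: fc = 1 / (2*pi*R*C).
fc = 1 / (2*pi*0.1034) = 1.54 Hz

tau = 103.4 ms, fc = 1.54 Hz


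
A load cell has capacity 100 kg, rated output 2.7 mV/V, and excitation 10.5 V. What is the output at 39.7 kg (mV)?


Vout = rated_output * Vex * (load / capacity).
Vout = 2.7 * 10.5 * (39.7 / 100)
Vout = 2.7 * 10.5 * 0.397
Vout = 11.255 mV

11.255 mV


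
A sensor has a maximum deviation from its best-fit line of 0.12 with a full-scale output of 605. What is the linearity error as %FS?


Linearity error = (max deviation / full scale) * 100%.
Linearity = (0.12 / 605) * 100
Linearity = 0.02 %FS

0.02 %FS


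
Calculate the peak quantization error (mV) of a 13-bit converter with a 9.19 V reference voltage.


The maximum quantization error is +/- LSB/2.
LSB = Vref / 2^n = 9.19 / 8192 = 0.00112183 V
Max error = LSB / 2 = 0.00112183 / 2 = 0.00056091 V
Max error = 0.5609 mV

0.5609 mV


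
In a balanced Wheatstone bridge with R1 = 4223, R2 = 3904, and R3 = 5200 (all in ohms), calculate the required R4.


At balance: R1*R4 = R2*R3, so R4 = R2*R3/R1.
R4 = 3904 * 5200 / 4223
R4 = 20300800 / 4223
R4 = 4807.2 ohm

4807.2 ohm


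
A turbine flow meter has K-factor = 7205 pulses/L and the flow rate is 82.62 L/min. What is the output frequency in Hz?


Frequency = K * Q / 60 (converting L/min to L/s).
f = 7205 * 82.62 / 60
f = 595277.1 / 60
f = 9921.28 Hz

9921.28 Hz


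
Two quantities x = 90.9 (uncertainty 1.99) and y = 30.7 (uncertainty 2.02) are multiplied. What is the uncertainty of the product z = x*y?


For a product z = x*y, the relative uncertainty is:
uz/z = sqrt((ux/x)^2 + (uy/y)^2)
Relative uncertainties: ux/x = 1.99/90.9 = 0.021892
uy/y = 2.02/30.7 = 0.065798
z = 90.9 * 30.7 = 2790.6
uz = 2790.6 * sqrt(0.021892^2 + 0.065798^2) = 193.515

193.515


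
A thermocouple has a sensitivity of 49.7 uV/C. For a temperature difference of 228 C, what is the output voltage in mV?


The thermocouple output V = sensitivity * dT.
V = 49.7 uV/C * 228 C
V = 11331.6 uV
V = 11.332 mV

11.332 mV


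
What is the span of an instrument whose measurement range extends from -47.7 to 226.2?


Span = upper range - lower range.
Span = 226.2 - (-47.7)
Span = 273.9

273.9


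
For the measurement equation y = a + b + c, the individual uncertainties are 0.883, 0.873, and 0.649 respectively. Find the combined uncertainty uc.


For a sum of independent quantities, uc = sqrt(u1^2 + u2^2 + u3^2).
uc = sqrt(0.883^2 + 0.873^2 + 0.649^2)
uc = sqrt(0.779689 + 0.762129 + 0.421201)
uc = 1.4011

1.4011


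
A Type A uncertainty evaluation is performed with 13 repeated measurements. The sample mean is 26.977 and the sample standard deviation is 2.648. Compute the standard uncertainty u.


The standard uncertainty for Type A evaluation is u = s / sqrt(n).
u = 2.648 / sqrt(13)
u = 2.648 / 3.6056
u = 0.7344

0.7344


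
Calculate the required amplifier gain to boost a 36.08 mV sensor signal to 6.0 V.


Gain = Vout / Vin (converting to same units).
G = 6.0 V / 36.08 mV
G = 6000.0 mV / 36.08 mV
G = 166.3

166.3


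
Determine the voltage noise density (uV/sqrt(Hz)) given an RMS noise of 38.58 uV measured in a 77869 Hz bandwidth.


Noise spectral density = Vrms / sqrt(BW).
NSD = 38.58 / sqrt(77869)
NSD = 38.58 / 279.0502
NSD = 0.1383 uV/sqrt(Hz)

0.1383 uV/sqrt(Hz)


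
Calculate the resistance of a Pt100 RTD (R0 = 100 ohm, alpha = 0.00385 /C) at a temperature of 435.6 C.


The RTD equation: Rt = R0 * (1 + alpha * T).
Rt = 100 * (1 + 0.00385 * 435.6)
Rt = 100 * (1 + 1.67706)
Rt = 100 * 2.67706
Rt = 267.706 ohm

267.706 ohm


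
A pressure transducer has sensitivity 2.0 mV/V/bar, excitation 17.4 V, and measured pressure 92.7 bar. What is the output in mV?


Output = sensitivity * Vex * P.
Vout = 2.0 * 17.4 * 92.7
Vout = 34.8 * 92.7
Vout = 3225.96 mV

3225.96 mV


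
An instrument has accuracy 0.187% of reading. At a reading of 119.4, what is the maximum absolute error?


Absolute error = (accuracy% / 100) * reading.
Error = (0.187 / 100) * 119.4
Error = 0.00187 * 119.4
Error = 0.2233

0.2233


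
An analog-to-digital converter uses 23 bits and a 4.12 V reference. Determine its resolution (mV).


The resolution (LSB) of an ADC is Vref / 2^n.
LSB = 4.12 / 2^23
LSB = 4.12 / 8388608
LSB = 4.9e-07 V = 0.00049114 mV

0.00049114 mV


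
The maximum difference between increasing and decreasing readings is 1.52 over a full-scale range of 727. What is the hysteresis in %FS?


Hysteresis = (max difference / full scale) * 100%.
H = (1.52 / 727) * 100
H = 0.209 %FS

0.209 %FS


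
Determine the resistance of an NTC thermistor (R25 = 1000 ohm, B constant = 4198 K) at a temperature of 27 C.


NTC thermistor equation: Rt = R25 * exp(B * (1/T - 1/T25)).
T in Kelvin: 300.15 K, T25 = 298.15 K
1/T - 1/T25 = 1/300.15 - 1/298.15 = -2.235e-05
B * (1/T - 1/T25) = 4198 * -2.235e-05 = -0.0938
Rt = 1000 * exp(-0.0938) = 910.4 ohm

910.4 ohm


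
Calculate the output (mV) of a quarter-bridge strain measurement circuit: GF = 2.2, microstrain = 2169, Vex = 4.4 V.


Quarter bridge output: Vout = (GF * epsilon * Vex) / 4.
Vout = (2.2 * 2169e-6 * 4.4) / 4
Vout = 0.02099592 / 4 V
Vout = 0.00524898 V = 5.249 mV

5.249 mV


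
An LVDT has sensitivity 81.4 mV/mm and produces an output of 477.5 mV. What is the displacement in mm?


Displacement = Vout / sensitivity.
d = 477.5 / 81.4
d = 5.866 mm

5.866 mm


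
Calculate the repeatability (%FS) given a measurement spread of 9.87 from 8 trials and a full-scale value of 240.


Repeatability = (spread / full scale) * 100%.
R = (9.87 / 240) * 100
R = 4.112 %FS

4.112 %FS


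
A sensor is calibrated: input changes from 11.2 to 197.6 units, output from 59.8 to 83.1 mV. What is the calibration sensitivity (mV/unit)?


Sensitivity = (y2 - y1) / (x2 - x1).
S = (83.1 - 59.8) / (197.6 - 11.2)
S = 23.3 / 186.4
S = 0.125 mV/unit

0.125 mV/unit


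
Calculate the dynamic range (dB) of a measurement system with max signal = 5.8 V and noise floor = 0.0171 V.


Dynamic range = 20 * log10(Vmax / Vnoise).
DR = 20 * log10(5.8 / 0.0171)
DR = 20 * log10(339.18)
DR = 50.61 dB

50.61 dB


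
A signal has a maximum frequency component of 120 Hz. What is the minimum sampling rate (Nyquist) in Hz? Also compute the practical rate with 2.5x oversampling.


By Nyquist theorem, fs_min = 2 * fmax.
fs_min = 2 * 120 = 240 Hz
Practical rate = 2.5 * fs_min = 2.5 * 240 = 600 Hz

fs_min = 240 Hz, fs_practical = 600 Hz


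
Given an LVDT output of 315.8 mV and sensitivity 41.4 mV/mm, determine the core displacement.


Displacement = Vout / sensitivity.
d = 315.8 / 41.4
d = 7.628 mm

7.628 mm


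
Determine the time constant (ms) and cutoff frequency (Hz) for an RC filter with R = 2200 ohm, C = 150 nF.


Time constant: tau = R * C.
tau = 2200 * 1.50e-07 = 0.00033 s
tau = 0.33 ms
Cutoff frequency: fc = 1 / (2*pi*R*C).
fc = 1 / (2*pi*0.00033) = 482.29 Hz

tau = 0.33 ms, fc = 482.29 Hz


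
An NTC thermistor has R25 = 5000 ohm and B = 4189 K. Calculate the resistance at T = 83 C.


NTC thermistor equation: Rt = R25 * exp(B * (1/T - 1/T25)).
T in Kelvin: 356.15 K, T25 = 298.15 K
1/T - 1/T25 = 1/356.15 - 1/298.15 = -0.00054621
B * (1/T - 1/T25) = 4189 * -0.00054621 = -2.2881
Rt = 5000 * exp(-2.2881) = 507.3 ohm

507.3 ohm


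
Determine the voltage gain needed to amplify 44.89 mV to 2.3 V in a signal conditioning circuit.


Gain = Vout / Vin (converting to same units).
G = 2.3 V / 44.89 mV
G = 2300.0 mV / 44.89 mV
G = 51.24

51.24


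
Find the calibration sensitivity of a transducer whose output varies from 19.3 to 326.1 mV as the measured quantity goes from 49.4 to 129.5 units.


Sensitivity = (y2 - y1) / (x2 - x1).
S = (326.1 - 19.3) / (129.5 - 49.4)
S = 306.8 / 80.1
S = 3.8302 mV/unit

3.8302 mV/unit


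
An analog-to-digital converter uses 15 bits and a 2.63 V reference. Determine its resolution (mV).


The resolution (LSB) of an ADC is Vref / 2^n.
LSB = 2.63 / 2^15
LSB = 2.63 / 32768
LSB = 8.026e-05 V = 0.08026123 mV

0.08026123 mV


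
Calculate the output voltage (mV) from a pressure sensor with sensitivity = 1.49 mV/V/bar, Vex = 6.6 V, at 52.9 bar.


Output = sensitivity * Vex * P.
Vout = 1.49 * 6.6 * 52.9
Vout = 9.834 * 52.9
Vout = 520.22 mV

520.22 mV


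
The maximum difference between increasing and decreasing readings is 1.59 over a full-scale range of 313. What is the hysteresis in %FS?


Hysteresis = (max difference / full scale) * 100%.
H = (1.59 / 313) * 100
H = 0.508 %FS

0.508 %FS


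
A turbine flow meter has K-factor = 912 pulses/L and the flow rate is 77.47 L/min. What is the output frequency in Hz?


Frequency = K * Q / 60 (converting L/min to L/s).
f = 912 * 77.47 / 60
f = 70652.64 / 60
f = 1177.54 Hz

1177.54 Hz


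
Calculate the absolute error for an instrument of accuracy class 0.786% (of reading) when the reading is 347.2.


Absolute error = (accuracy% / 100) * reading.
Error = (0.786 / 100) * 347.2
Error = 0.00786 * 347.2
Error = 2.729

2.729


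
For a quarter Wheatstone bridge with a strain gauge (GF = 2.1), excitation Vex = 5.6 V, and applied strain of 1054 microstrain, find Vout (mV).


Quarter bridge output: Vout = (GF * epsilon * Vex) / 4.
Vout = (2.1 * 1054e-6 * 5.6) / 4
Vout = 0.01239504 / 4 V
Vout = 0.00309876 V = 3.0988 mV

3.0988 mV


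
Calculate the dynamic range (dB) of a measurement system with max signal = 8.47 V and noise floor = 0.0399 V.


Dynamic range = 20 * log10(Vmax / Vnoise).
DR = 20 * log10(8.47 / 0.0399)
DR = 20 * log10(212.28)
DR = 46.54 dB

46.54 dB


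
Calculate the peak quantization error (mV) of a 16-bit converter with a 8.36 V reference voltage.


The maximum quantization error is +/- LSB/2.
LSB = Vref / 2^n = 8.36 / 65536 = 0.00012756 V
Max error = LSB / 2 = 0.00012756 / 2 = 6.378e-05 V
Max error = 0.0638 mV

0.0638 mV


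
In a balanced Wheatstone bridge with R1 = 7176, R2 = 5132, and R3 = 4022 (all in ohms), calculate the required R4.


At balance: R1*R4 = R2*R3, so R4 = R2*R3/R1.
R4 = 5132 * 4022 / 7176
R4 = 20640904 / 7176
R4 = 2876.38 ohm

2876.38 ohm


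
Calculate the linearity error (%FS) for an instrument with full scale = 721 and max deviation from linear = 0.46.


Linearity error = (max deviation / full scale) * 100%.
Linearity = (0.46 / 721) * 100
Linearity = 0.064 %FS

0.064 %FS


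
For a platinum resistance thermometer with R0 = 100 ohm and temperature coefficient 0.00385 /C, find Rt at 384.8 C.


The RTD equation: Rt = R0 * (1 + alpha * T).
Rt = 100 * (1 + 0.00385 * 384.8)
Rt = 100 * (1 + 1.48148)
Rt = 100 * 2.48148
Rt = 248.148 ohm

248.148 ohm


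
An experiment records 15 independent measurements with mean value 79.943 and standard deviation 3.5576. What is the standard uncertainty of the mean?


The standard uncertainty for Type A evaluation is u = s / sqrt(n).
u = 3.5576 / sqrt(15)
u = 3.5576 / 3.873
u = 0.9186

0.9186


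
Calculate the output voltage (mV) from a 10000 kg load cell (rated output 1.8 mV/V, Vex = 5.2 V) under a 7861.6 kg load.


Vout = rated_output * Vex * (load / capacity).
Vout = 1.8 * 5.2 * (7861.6 / 10000)
Vout = 1.8 * 5.2 * 0.78616
Vout = 7.358 mV

7.358 mV


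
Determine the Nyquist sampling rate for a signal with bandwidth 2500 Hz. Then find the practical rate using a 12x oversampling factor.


By Nyquist theorem, fs_min = 2 * fmax.
fs_min = 2 * 2500 = 5000 Hz
Practical rate = 12 * fs_min = 12 * 5000 = 60000 Hz

fs_min = 5000 Hz, fs_practical = 60000 Hz


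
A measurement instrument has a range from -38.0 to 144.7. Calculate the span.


Span = upper range - lower range.
Span = 144.7 - (-38.0)
Span = 182.7

182.7


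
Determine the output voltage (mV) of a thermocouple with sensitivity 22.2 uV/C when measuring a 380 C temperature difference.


The thermocouple output V = sensitivity * dT.
V = 22.2 uV/C * 380 C
V = 8436.0 uV
V = 8.436 mV

8.436 mV


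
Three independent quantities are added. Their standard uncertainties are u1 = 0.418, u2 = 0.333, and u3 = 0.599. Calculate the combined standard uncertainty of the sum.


For a sum of independent quantities, uc = sqrt(u1^2 + u2^2 + u3^2).
uc = sqrt(0.418^2 + 0.333^2 + 0.599^2)
uc = sqrt(0.174724 + 0.110889 + 0.358801)
uc = 0.8028

0.8028


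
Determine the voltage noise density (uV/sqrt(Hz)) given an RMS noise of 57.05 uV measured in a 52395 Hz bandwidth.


Noise spectral density = Vrms / sqrt(BW).
NSD = 57.05 / sqrt(52395)
NSD = 57.05 / 228.8995
NSD = 0.2492 uV/sqrt(Hz)

0.2492 uV/sqrt(Hz)


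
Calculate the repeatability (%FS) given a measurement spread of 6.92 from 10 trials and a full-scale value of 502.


Repeatability = (spread / full scale) * 100%.
R = (6.92 / 502) * 100
R = 1.378 %FS

1.378 %FS


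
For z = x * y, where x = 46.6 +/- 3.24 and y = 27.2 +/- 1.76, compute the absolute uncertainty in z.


For a product z = x*y, the relative uncertainty is:
uz/z = sqrt((ux/x)^2 + (uy/y)^2)
Relative uncertainties: ux/x = 3.24/46.6 = 0.069528
uy/y = 1.76/27.2 = 0.064706
z = 46.6 * 27.2 = 1267.5
uz = 1267.5 * sqrt(0.069528^2 + 0.064706^2) = 120.388

120.388


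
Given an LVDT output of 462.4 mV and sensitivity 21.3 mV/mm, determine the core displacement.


Displacement = Vout / sensitivity.
d = 462.4 / 21.3
d = 21.709 mm

21.709 mm


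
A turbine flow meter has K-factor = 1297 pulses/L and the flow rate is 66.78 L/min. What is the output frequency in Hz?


Frequency = K * Q / 60 (converting L/min to L/s).
f = 1297 * 66.78 / 60
f = 86613.66 / 60
f = 1443.56 Hz

1443.56 Hz


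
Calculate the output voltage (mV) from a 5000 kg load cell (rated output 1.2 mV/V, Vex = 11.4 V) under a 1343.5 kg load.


Vout = rated_output * Vex * (load / capacity).
Vout = 1.2 * 11.4 * (1343.5 / 5000)
Vout = 1.2 * 11.4 * 0.2687
Vout = 3.676 mV

3.676 mV


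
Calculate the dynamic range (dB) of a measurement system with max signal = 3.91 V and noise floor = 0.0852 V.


Dynamic range = 20 * log10(Vmax / Vnoise).
DR = 20 * log10(3.91 / 0.0852)
DR = 20 * log10(45.89)
DR = 33.23 dB

33.23 dB


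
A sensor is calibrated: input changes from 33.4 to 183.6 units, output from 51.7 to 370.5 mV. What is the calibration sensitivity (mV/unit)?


Sensitivity = (y2 - y1) / (x2 - x1).
S = (370.5 - 51.7) / (183.6 - 33.4)
S = 318.8 / 150.2
S = 2.1225 mV/unit

2.1225 mV/unit


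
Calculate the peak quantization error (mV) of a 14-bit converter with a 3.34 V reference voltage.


The maximum quantization error is +/- LSB/2.
LSB = Vref / 2^n = 3.34 / 16384 = 0.00020386 V
Max error = LSB / 2 = 0.00020386 / 2 = 0.00010193 V
Max error = 0.1019 mV

0.1019 mV


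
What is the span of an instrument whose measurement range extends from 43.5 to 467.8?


Span = upper range - lower range.
Span = 467.8 - (43.5)
Span = 424.3

424.3


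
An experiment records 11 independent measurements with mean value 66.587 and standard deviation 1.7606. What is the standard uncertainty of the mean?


The standard uncertainty for Type A evaluation is u = s / sqrt(n).
u = 1.7606 / sqrt(11)
u = 1.7606 / 3.3166
u = 0.5308

0.5308


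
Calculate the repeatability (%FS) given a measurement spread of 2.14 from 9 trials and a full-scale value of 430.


Repeatability = (spread / full scale) * 100%.
R = (2.14 / 430) * 100
R = 0.498 %FS

0.498 %FS


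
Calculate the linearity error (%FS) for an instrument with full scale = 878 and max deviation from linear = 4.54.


Linearity error = (max deviation / full scale) * 100%.
Linearity = (4.54 / 878) * 100
Linearity = 0.517 %FS

0.517 %FS


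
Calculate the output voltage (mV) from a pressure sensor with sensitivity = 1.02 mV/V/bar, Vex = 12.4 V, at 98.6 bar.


Output = sensitivity * Vex * P.
Vout = 1.02 * 12.4 * 98.6
Vout = 12.648 * 98.6
Vout = 1247.09 mV

1247.09 mV


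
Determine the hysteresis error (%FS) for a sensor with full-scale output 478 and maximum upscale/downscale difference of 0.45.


Hysteresis = (max difference / full scale) * 100%.
H = (0.45 / 478) * 100
H = 0.094 %FS

0.094 %FS


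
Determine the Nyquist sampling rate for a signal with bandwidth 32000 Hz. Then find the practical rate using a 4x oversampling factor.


By Nyquist theorem, fs_min = 2 * fmax.
fs_min = 2 * 32000 = 64000 Hz
Practical rate = 4 * fs_min = 4 * 64000 = 256000 Hz

fs_min = 64000 Hz, fs_practical = 256000 Hz


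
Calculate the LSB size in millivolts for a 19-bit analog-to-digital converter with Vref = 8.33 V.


The resolution (LSB) of an ADC is Vref / 2^n.
LSB = 8.33 / 2^19
LSB = 8.33 / 524288
LSB = 1.589e-05 V = 0.01588821 mV

0.01588821 mV


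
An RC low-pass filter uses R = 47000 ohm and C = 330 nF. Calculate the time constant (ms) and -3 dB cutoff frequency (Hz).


Time constant: tau = R * C.
tau = 47000 * 3.30e-07 = 0.01551 s
tau = 15.51 ms
Cutoff frequency: fc = 1 / (2*pi*R*C).
fc = 1 / (2*pi*0.01551) = 10.26 Hz

tau = 15.51 ms, fc = 10.26 Hz


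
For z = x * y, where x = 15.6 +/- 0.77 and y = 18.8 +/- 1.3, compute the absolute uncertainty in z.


For a product z = x*y, the relative uncertainty is:
uz/z = sqrt((ux/x)^2 + (uy/y)^2)
Relative uncertainties: ux/x = 0.77/15.6 = 0.049359
uy/y = 1.3/18.8 = 0.069149
z = 15.6 * 18.8 = 293.3
uz = 293.3 * sqrt(0.049359^2 + 0.069149^2) = 24.917

24.917


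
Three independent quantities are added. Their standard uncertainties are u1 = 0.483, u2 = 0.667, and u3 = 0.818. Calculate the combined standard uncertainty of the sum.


For a sum of independent quantities, uc = sqrt(u1^2 + u2^2 + u3^2).
uc = sqrt(0.483^2 + 0.667^2 + 0.818^2)
uc = sqrt(0.233289 + 0.444889 + 0.669124)
uc = 1.1607

1.1607


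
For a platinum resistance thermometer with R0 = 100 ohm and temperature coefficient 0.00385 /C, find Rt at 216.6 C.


The RTD equation: Rt = R0 * (1 + alpha * T).
Rt = 100 * (1 + 0.00385 * 216.6)
Rt = 100 * (1 + 0.83391)
Rt = 100 * 1.83391
Rt = 183.391 ohm

183.391 ohm


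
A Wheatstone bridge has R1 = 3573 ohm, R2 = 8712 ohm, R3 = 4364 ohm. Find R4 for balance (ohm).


At balance: R1*R4 = R2*R3, so R4 = R2*R3/R1.
R4 = 8712 * 4364 / 3573
R4 = 38019168 / 3573
R4 = 10640.69 ohm

10640.69 ohm


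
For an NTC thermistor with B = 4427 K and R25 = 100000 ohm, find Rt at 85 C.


NTC thermistor equation: Rt = R25 * exp(B * (1/T - 1/T25)).
T in Kelvin: 358.15 K, T25 = 298.15 K
1/T - 1/T25 = 1/358.15 - 1/298.15 = -0.00056189
B * (1/T - 1/T25) = 4427 * -0.00056189 = -2.4875
Rt = 100000 * exp(-2.4875) = 8311.8 ohm

8311.8 ohm


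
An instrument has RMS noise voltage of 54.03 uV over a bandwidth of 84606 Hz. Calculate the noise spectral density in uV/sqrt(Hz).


Noise spectral density = Vrms / sqrt(BW).
NSD = 54.03 / sqrt(84606)
NSD = 54.03 / 290.8711
NSD = 0.1858 uV/sqrt(Hz)

0.1858 uV/sqrt(Hz)


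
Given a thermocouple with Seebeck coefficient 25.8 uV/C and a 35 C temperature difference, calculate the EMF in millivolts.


The thermocouple output V = sensitivity * dT.
V = 25.8 uV/C * 35 C
V = 903.0 uV
V = 0.903 mV

0.903 mV


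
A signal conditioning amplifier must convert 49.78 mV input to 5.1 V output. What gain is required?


Gain = Vout / Vin (converting to same units).
G = 5.1 V / 49.78 mV
G = 5100.0 mV / 49.78 mV
G = 102.45

102.45


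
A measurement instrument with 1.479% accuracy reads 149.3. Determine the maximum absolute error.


Absolute error = (accuracy% / 100) * reading.
Error = (1.479 / 100) * 149.3
Error = 0.01479 * 149.3
Error = 2.2081

2.2081


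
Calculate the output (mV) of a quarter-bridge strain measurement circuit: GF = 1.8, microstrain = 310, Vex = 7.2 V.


Quarter bridge output: Vout = (GF * epsilon * Vex) / 4.
Vout = (1.8 * 310e-6 * 7.2) / 4
Vout = 0.0040176 / 4 V
Vout = 0.0010044 V = 1.0044 mV

1.0044 mV


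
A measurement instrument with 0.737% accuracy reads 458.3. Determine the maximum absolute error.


Absolute error = (accuracy% / 100) * reading.
Error = (0.737 / 100) * 458.3
Error = 0.00737 * 458.3
Error = 3.3777

3.3777


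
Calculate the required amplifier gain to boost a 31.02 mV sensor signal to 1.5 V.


Gain = Vout / Vin (converting to same units).
G = 1.5 V / 31.02 mV
G = 1500.0 mV / 31.02 mV
G = 48.36

48.36


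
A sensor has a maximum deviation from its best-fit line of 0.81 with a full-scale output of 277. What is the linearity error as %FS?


Linearity error = (max deviation / full scale) * 100%.
Linearity = (0.81 / 277) * 100
Linearity = 0.292 %FS

0.292 %FS


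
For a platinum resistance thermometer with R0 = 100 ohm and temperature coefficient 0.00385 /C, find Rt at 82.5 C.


The RTD equation: Rt = R0 * (1 + alpha * T).
Rt = 100 * (1 + 0.00385 * 82.5)
Rt = 100 * (1 + 0.317625)
Rt = 100 * 1.317625
Rt = 131.763 ohm

131.763 ohm


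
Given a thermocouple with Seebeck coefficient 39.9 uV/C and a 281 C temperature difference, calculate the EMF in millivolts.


The thermocouple output V = sensitivity * dT.
V = 39.9 uV/C * 281 C
V = 11211.9 uV
V = 11.212 mV

11.212 mV


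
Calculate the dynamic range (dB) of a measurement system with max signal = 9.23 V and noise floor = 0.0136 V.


Dynamic range = 20 * log10(Vmax / Vnoise).
DR = 20 * log10(9.23 / 0.0136)
DR = 20 * log10(678.68)
DR = 56.63 dB

56.63 dB


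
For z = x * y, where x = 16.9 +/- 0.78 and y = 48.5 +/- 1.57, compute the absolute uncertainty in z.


For a product z = x*y, the relative uncertainty is:
uz/z = sqrt((ux/x)^2 + (uy/y)^2)
Relative uncertainties: ux/x = 0.78/16.9 = 0.046154
uy/y = 1.57/48.5 = 0.032371
z = 16.9 * 48.5 = 819.6
uz = 819.6 * sqrt(0.046154^2 + 0.032371^2) = 46.207

46.207


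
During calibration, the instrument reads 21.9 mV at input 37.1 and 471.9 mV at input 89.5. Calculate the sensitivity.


Sensitivity = (y2 - y1) / (x2 - x1).
S = (471.9 - 21.9) / (89.5 - 37.1)
S = 450.0 / 52.4
S = 8.5878 mV/unit

8.5878 mV/unit


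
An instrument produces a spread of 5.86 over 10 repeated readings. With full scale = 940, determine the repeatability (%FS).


Repeatability = (spread / full scale) * 100%.
R = (5.86 / 940) * 100
R = 0.623 %FS

0.623 %FS


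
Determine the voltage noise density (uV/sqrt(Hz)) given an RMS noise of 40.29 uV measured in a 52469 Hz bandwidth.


Noise spectral density = Vrms / sqrt(BW).
NSD = 40.29 / sqrt(52469)
NSD = 40.29 / 229.0611
NSD = 0.1759 uV/sqrt(Hz)

0.1759 uV/sqrt(Hz)


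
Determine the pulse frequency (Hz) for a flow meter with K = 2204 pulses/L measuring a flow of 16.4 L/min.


Frequency = K * Q / 60 (converting L/min to L/s).
f = 2204 * 16.4 / 60
f = 36145.6 / 60
f = 602.43 Hz

602.43 Hz


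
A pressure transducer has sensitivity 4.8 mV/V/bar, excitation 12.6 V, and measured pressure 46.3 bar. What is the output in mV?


Output = sensitivity * Vex * P.
Vout = 4.8 * 12.6 * 46.3
Vout = 60.48 * 46.3
Vout = 2800.22 mV

2800.22 mV


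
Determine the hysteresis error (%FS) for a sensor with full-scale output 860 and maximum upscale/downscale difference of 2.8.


Hysteresis = (max difference / full scale) * 100%.
H = (2.8 / 860) * 100
H = 0.326 %FS

0.326 %FS


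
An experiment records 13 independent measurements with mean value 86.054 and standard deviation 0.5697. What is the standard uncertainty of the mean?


The standard uncertainty for Type A evaluation is u = s / sqrt(n).
u = 0.5697 / sqrt(13)
u = 0.5697 / 3.6056
u = 0.158

0.158


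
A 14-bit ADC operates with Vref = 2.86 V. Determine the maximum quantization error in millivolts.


The maximum quantization error is +/- LSB/2.
LSB = Vref / 2^n = 2.86 / 16384 = 0.00017456 V
Max error = LSB / 2 = 0.00017456 / 2 = 8.728e-05 V
Max error = 0.0873 mV

0.0873 mV


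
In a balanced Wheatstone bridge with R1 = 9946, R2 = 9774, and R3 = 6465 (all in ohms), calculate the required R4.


At balance: R1*R4 = R2*R3, so R4 = R2*R3/R1.
R4 = 9774 * 6465 / 9946
R4 = 63188910 / 9946
R4 = 6353.2 ohm

6353.2 ohm


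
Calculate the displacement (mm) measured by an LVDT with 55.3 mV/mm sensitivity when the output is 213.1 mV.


Displacement = Vout / sensitivity.
d = 213.1 / 55.3
d = 3.854 mm

3.854 mm


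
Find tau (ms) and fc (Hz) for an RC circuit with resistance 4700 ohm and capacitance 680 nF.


Time constant: tau = R * C.
tau = 4700 * 6.80e-07 = 0.003196 s
tau = 3.196 ms
Cutoff frequency: fc = 1 / (2*pi*R*C).
fc = 1 / (2*pi*0.003196) = 49.8 Hz

tau = 3.196 ms, fc = 49.8 Hz


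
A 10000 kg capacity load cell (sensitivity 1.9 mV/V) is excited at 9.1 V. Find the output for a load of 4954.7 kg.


Vout = rated_output * Vex * (load / capacity).
Vout = 1.9 * 9.1 * (4954.7 / 10000)
Vout = 1.9 * 9.1 * 0.49547
Vout = 8.567 mV

8.567 mV


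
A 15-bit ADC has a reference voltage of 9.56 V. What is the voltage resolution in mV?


The resolution (LSB) of an ADC is Vref / 2^n.
LSB = 9.56 / 2^15
LSB = 9.56 / 32768
LSB = 0.00029175 V = 0.29174805 mV

0.29174805 mV


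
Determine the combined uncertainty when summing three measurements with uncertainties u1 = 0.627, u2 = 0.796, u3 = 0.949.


For a sum of independent quantities, uc = sqrt(u1^2 + u2^2 + u3^2).
uc = sqrt(0.627^2 + 0.796^2 + 0.949^2)
uc = sqrt(0.393129 + 0.633616 + 0.900601)
uc = 1.3883

1.3883


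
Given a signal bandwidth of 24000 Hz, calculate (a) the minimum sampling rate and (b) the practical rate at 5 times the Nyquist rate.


By Nyquist theorem, fs_min = 2 * fmax.
fs_min = 2 * 24000 = 48000 Hz
Practical rate = 5 * fs_min = 5 * 48000 = 240000 Hz

fs_min = 48000 Hz, fs_practical = 240000 Hz


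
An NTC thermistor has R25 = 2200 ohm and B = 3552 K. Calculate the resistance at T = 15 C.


NTC thermistor equation: Rt = R25 * exp(B * (1/T - 1/T25)).
T in Kelvin: 288.15 K, T25 = 298.15 K
1/T - 1/T25 = 1/288.15 - 1/298.15 = 0.0001164
B * (1/T - 1/T25) = 3552 * 0.0001164 = 0.4134
Rt = 2200 * exp(0.4134) = 3326.4 ohm

3326.4 ohm


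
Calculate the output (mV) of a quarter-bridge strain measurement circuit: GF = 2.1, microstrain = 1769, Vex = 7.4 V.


Quarter bridge output: Vout = (GF * epsilon * Vex) / 4.
Vout = (2.1 * 1769e-6 * 7.4) / 4
Vout = 0.02749026 / 4 V
Vout = 0.00687256 V = 6.8726 mV

6.8726 mV


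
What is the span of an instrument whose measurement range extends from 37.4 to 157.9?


Span = upper range - lower range.
Span = 157.9 - (37.4)
Span = 120.5

120.5


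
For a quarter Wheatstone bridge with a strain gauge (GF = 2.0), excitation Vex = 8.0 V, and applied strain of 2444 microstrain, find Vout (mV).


Quarter bridge output: Vout = (GF * epsilon * Vex) / 4.
Vout = (2.0 * 2444e-6 * 8.0) / 4
Vout = 0.039104 / 4 V
Vout = 0.009776 V = 9.776 mV

9.776 mV


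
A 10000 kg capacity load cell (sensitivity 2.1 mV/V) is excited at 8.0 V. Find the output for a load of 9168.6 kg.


Vout = rated_output * Vex * (load / capacity).
Vout = 2.1 * 8.0 * (9168.6 / 10000)
Vout = 2.1 * 8.0 * 0.91686
Vout = 15.403 mV

15.403 mV


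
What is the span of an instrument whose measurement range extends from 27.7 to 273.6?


Span = upper range - lower range.
Span = 273.6 - (27.7)
Span = 245.9

245.9


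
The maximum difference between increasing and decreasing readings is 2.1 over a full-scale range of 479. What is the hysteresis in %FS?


Hysteresis = (max difference / full scale) * 100%.
H = (2.1 / 479) * 100
H = 0.438 %FS

0.438 %FS


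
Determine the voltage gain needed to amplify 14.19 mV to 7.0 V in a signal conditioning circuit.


Gain = Vout / Vin (converting to same units).
G = 7.0 V / 14.19 mV
G = 7000.0 mV / 14.19 mV
G = 493.31

493.31


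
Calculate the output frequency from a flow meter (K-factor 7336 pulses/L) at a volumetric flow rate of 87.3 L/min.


Frequency = K * Q / 60 (converting L/min to L/s).
f = 7336 * 87.3 / 60
f = 640432.8 / 60
f = 10673.88 Hz

10673.88 Hz


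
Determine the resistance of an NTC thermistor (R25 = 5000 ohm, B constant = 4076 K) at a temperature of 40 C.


NTC thermistor equation: Rt = R25 * exp(B * (1/T - 1/T25)).
T in Kelvin: 313.15 K, T25 = 298.15 K
1/T - 1/T25 = 1/313.15 - 1/298.15 = -0.00016066
B * (1/T - 1/T25) = 4076 * -0.00016066 = -0.6548
Rt = 5000 * exp(-0.6548) = 2597.6 ohm

2597.6 ohm


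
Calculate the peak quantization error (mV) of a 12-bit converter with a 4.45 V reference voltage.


The maximum quantization error is +/- LSB/2.
LSB = Vref / 2^n = 4.45 / 4096 = 0.00108643 V
Max error = LSB / 2 = 0.00108643 / 2 = 0.00054321 V
Max error = 0.5432 mV

0.5432 mV


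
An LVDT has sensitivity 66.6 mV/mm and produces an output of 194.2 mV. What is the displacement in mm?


Displacement = Vout / sensitivity.
d = 194.2 / 66.6
d = 2.916 mm

2.916 mm


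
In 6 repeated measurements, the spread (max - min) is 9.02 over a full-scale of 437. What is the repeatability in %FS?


Repeatability = (spread / full scale) * 100%.
R = (9.02 / 437) * 100
R = 2.064 %FS

2.064 %FS


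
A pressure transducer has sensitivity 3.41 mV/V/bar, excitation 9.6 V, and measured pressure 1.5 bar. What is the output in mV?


Output = sensitivity * Vex * P.
Vout = 3.41 * 9.6 * 1.5
Vout = 32.736 * 1.5
Vout = 49.1 mV

49.1 mV


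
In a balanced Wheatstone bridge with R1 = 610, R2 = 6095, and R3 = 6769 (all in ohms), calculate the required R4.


At balance: R1*R4 = R2*R3, so R4 = R2*R3/R1.
R4 = 6095 * 6769 / 610
R4 = 41257055 / 610
R4 = 67634.52 ohm

67634.52 ohm


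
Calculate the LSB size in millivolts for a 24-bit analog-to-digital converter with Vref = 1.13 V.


The resolution (LSB) of an ADC is Vref / 2^n.
LSB = 1.13 / 2^24
LSB = 1.13 / 16777216
LSB = 7e-08 V = 6.735e-05 mV

6.735e-05 mV


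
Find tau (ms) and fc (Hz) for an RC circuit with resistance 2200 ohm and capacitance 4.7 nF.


Time constant: tau = R * C.
tau = 2200 * 4.70e-09 = 1.034e-05 s
tau = 0.0103 ms
Cutoff frequency: fc = 1 / (2*pi*R*C).
fc = 1 / (2*pi*1.034e-05) = 15392.16 Hz

tau = 0.0103 ms, fc = 15392.16 Hz


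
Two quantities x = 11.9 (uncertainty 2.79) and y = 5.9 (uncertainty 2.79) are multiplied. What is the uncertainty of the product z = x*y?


For a product z = x*y, the relative uncertainty is:
uz/z = sqrt((ux/x)^2 + (uy/y)^2)
Relative uncertainties: ux/x = 2.79/11.9 = 0.234454
uy/y = 2.79/5.9 = 0.472881
z = 11.9 * 5.9 = 70.2
uz = 70.2 * sqrt(0.234454^2 + 0.472881^2) = 37.058

37.058


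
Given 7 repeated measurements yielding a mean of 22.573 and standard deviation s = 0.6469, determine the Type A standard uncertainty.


The standard uncertainty for Type A evaluation is u = s / sqrt(n).
u = 0.6469 / sqrt(7)
u = 0.6469 / 2.6458
u = 0.2445

0.2445


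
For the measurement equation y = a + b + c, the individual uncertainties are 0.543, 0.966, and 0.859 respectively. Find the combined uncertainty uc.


For a sum of independent quantities, uc = sqrt(u1^2 + u2^2 + u3^2).
uc = sqrt(0.543^2 + 0.966^2 + 0.859^2)
uc = sqrt(0.294849 + 0.933156 + 0.737881)
uc = 1.4021

1.4021


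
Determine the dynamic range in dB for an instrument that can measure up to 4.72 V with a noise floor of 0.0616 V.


Dynamic range = 20 * log10(Vmax / Vnoise).
DR = 20 * log10(4.72 / 0.0616)
DR = 20 * log10(76.62)
DR = 37.69 dB

37.69 dB


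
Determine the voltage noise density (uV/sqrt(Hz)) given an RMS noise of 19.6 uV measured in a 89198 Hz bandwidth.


Noise spectral density = Vrms / sqrt(BW).
NSD = 19.6 / sqrt(89198)
NSD = 19.6 / 298.6603
NSD = 0.0656 uV/sqrt(Hz)

0.0656 uV/sqrt(Hz)


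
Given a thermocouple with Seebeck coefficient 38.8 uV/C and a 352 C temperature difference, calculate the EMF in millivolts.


The thermocouple output V = sensitivity * dT.
V = 38.8 uV/C * 352 C
V = 13657.6 uV
V = 13.658 mV

13.658 mV


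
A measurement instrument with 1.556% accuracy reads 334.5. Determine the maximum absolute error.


Absolute error = (accuracy% / 100) * reading.
Error = (1.556 / 100) * 334.5
Error = 0.01556 * 334.5
Error = 5.2048

5.2048


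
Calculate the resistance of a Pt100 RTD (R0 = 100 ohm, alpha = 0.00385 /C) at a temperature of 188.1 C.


The RTD equation: Rt = R0 * (1 + alpha * T).
Rt = 100 * (1 + 0.00385 * 188.1)
Rt = 100 * (1 + 0.724185)
Rt = 100 * 1.724185
Rt = 172.418 ohm

172.418 ohm


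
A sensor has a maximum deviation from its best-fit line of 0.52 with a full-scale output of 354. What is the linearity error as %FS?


Linearity error = (max deviation / full scale) * 100%.
Linearity = (0.52 / 354) * 100
Linearity = 0.147 %FS

0.147 %FS


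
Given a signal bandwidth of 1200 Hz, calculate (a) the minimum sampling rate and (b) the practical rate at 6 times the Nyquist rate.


By Nyquist theorem, fs_min = 2 * fmax.
fs_min = 2 * 1200 = 2400 Hz
Practical rate = 6 * fs_min = 6 * 2400 = 14400 Hz

fs_min = 2400 Hz, fs_practical = 14400 Hz


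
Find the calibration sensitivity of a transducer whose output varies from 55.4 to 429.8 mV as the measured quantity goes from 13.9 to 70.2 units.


Sensitivity = (y2 - y1) / (x2 - x1).
S = (429.8 - 55.4) / (70.2 - 13.9)
S = 374.4 / 56.3
S = 6.6501 mV/unit

6.6501 mV/unit


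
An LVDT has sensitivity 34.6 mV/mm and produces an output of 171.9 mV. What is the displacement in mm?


Displacement = Vout / sensitivity.
d = 171.9 / 34.6
d = 4.968 mm

4.968 mm


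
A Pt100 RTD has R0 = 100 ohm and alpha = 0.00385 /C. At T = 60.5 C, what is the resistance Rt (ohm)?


The RTD equation: Rt = R0 * (1 + alpha * T).
Rt = 100 * (1 + 0.00385 * 60.5)
Rt = 100 * (1 + 0.232925)
Rt = 100 * 1.232925
Rt = 123.293 ohm

123.293 ohm
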